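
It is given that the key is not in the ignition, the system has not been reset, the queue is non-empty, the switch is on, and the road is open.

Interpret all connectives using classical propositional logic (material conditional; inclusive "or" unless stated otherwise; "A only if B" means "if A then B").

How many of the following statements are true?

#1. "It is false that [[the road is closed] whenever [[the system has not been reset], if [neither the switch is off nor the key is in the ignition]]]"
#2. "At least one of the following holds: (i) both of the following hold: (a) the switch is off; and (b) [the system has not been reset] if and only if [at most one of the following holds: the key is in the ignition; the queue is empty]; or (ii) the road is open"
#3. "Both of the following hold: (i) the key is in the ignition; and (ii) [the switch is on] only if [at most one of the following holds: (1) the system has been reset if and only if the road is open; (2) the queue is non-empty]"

2

Let S = "the switch is on" (T), P = "the key is in the ignition" (F), Q = "the system has been reset" (F), U = "the road is closed" (F), R = "the queue is empty" (F).

#1: Parsed as ~(((~S nor P) -> ~Q) -> U)

~S = ~T = F
~S nor P = F nor F = T
~Q = ~F = T
(~S nor P) -> ~Q = T -> T = T
((~S nor P) -> ~Q) -> U = T -> F = F
~(((~S nor P) -> ~Q) -> U) = ~F = T
Thus #1 is true.

#2: Formalization: (~S & (~Q <-> (P nand R))) | ~U

~S = ~T = F
~Q = ~F = T
P nand R = F nand F = T
~Q <-> (P nand R) = T <-> T = T
~S & (~Q <-> (P nand R)) = F & T = F
~U = ~F = T
(~S & (~Q <-> (P nand R))) | ~U = F | T = T
So #2 is true.

#3: Parsed as P & (S -> ((Q <-> ~U) nand ~R))

~U = ~F = T
Q <-> ~U = F <-> T = F
~R = ~F = T
(Q <-> ~U) nand ~R = F nand T = T
S -> ((Q <-> ~U) nand ~R) = T -> T = T
P & (S -> ((Q <-> ~U) nand ~R)) = F & T = F
So #3 is false.

Count: 2.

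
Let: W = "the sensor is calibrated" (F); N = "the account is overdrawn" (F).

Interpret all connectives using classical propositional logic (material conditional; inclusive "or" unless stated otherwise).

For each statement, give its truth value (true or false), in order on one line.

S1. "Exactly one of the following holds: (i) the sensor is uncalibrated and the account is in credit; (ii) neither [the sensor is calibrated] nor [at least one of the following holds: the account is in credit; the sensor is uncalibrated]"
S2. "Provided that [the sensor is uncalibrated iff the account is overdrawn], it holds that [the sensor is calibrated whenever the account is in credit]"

S1: Parsed as (not W and not N) xor (W nor (not N or not W))

not W = not False = True
not N = not False = True
not W and not N = True and True = True
not N = not False = True
not W = not False = True
not N or not W = True or True = True
W nor (not N or not W) = False nor True = False
(not W and not N) xor (W nor (not N or not W)) = True xor False = True
Hence S1 is true.

S2: This is (not W iff N) -> (not N -> W).

not W = not False = True
not W iff N = True iff False = False
not N = not False = True
not N -> W = True -> False = False
(not W iff N) -> (not N -> W) = False -> False = True
So S2 is true.

S1 true; S2 true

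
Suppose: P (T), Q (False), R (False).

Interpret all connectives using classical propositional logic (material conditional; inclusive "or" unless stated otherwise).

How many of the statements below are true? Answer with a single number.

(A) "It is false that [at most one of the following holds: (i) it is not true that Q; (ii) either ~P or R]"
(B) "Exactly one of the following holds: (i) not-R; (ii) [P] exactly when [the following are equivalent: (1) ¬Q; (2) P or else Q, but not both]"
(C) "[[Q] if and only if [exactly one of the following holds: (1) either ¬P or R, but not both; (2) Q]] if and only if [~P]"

0

(A): Parsed as ~(~Q nand (~P | R))

~Q = ~F = T
~P = ~T = F
~P | R = F | F = F
~Q nand (~P | R) = T nand F = T
~(~Q nand (~P | R)) = ~T = F
So (A) is false.

(B): Formalization: ~R xor (P <-> (~Q <-> (P xor Q)))

~R = ~F = T
~Q = ~F = T
P xor Q = T xor F = T
~Q <-> (P xor Q) = T <-> T = T
P <-> (~Q <-> (P xor Q)) = T <-> T = T
~R xor (P <-> (~Q <-> (P xor Q))) = T xor T = F
Hence (B) is false.

(C): Formalization: (Q <-> ((~P xor R) xor Q)) <-> ~P

~P = ~T = F
~P xor R = F xor F = F
(~P xor R) xor Q = F xor F = F
Q <-> ((~P xor R) xor Q) = F <-> F = T
~P = ~T = F
(Q <-> ((~P xor R) xor Q)) <-> ~P = T <-> F = F
Thus (C) is false.

Count: 0.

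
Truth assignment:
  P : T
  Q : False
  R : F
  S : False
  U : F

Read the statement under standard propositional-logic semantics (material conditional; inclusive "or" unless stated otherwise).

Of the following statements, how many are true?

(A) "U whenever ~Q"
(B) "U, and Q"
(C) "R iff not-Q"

0

(A): This is ~Q -> U.

~Q = ~F = T
~Q -> U = T -> F = F
Thus (A) is false.

(B): This is U & Q.

U & Q = F & F = F
Thus (B) is false.

(C): Parsed as R <-> ~Q

~Q = ~F = T
R <-> ~Q = F <-> T = F
So (C) is false.

Count: 0.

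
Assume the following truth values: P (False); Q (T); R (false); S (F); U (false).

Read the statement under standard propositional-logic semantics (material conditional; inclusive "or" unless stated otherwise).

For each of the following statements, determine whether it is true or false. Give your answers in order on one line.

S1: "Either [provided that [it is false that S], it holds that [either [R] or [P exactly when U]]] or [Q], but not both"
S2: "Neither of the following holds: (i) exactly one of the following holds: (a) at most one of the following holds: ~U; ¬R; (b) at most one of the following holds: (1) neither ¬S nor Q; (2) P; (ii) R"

S1 False, S2 False

S1: This is (~S -> (R | (P <-> U))) xor Q.

~S = ~F = T
P <-> U = F <-> F = T
R | (P <-> U) = F | T = T
~S -> (R | (P <-> U)) = T -> T = T
(~S -> (R | (P <-> U))) xor Q = T xor T = F
So S1 is false.

S2: Parsed as ((~U nand ~R) xor ((~S nor Q) nand P)) nor R

~U = ~F = T
~R = ~F = T
~U nand ~R = T nand T = F
~S = ~F = T
~S nor Q = T nor T = F
(~S nor Q) nand P = F nand F = T
(~U nand ~R) xor ((~S nor Q) nand P) = F xor T = T
((~U nand ~R) xor ((~S nor Q) nand P)) nor R = T nor F = F
Hence S2 is false.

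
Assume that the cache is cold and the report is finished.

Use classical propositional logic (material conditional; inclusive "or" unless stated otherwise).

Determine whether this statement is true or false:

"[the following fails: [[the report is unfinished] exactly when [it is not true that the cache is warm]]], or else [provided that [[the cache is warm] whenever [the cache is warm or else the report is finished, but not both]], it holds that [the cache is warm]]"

True

Let Q = "the report is finished" (T), P = "the cache is warm" (F).
Formalization: ~(~Q <-> ~P) | (((P xor Q) -> P) -> P)

~Q = ~T = F
~P = ~F = T
~Q <-> ~P = F <-> T = F
~(~Q <-> ~P) = ~F = T
P xor Q = F xor T = T
(P xor Q) -> P = T -> F = F
((P xor Q) -> P) -> P = F -> F = T
~(~Q <-> ~P) | (((P xor Q) -> P) -> P) = T | T = T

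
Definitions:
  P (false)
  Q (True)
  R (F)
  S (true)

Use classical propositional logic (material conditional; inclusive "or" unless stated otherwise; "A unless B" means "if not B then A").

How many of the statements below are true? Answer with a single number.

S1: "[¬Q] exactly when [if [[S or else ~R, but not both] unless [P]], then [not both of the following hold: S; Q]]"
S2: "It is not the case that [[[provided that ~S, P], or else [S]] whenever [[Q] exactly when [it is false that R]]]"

0

S1: This is ¬Q ↔ (((S ⊕ ¬R) ∨ P) → (S ↑ Q)).

¬Q = ¬T = F
¬R = ¬F = T
S ⊕ ¬R = T ⊕ T = F
(S ⊕ ¬R) ∨ P = F ∨ F = F
S ↑ Q = T ↑ T = F
((S ⊕ ¬R) ∨ P) → (S ↑ Q) = F → F = T
¬Q ↔ (((S ⊕ ¬R) ∨ P) → (S ↑ Q)) = F ↔ T = F
Thus S1 is false.

S2: Parsed as ¬((Q ↔ ¬R) → ((¬S → P) ∨ S))

¬R = ¬F = T
Q ↔ ¬R = T ↔ T = T
¬S = ¬T = F
¬S → P = F → F = T
(¬S → P) ∨ S = T ∨ T = T
(Q ↔ ¬R) → ((¬S → P) ∨ S) = T → T = T
¬((Q ↔ ¬R) → ((¬S → P) ∨ S)) = ¬T = F
Hence S2 is false.

Count: 0.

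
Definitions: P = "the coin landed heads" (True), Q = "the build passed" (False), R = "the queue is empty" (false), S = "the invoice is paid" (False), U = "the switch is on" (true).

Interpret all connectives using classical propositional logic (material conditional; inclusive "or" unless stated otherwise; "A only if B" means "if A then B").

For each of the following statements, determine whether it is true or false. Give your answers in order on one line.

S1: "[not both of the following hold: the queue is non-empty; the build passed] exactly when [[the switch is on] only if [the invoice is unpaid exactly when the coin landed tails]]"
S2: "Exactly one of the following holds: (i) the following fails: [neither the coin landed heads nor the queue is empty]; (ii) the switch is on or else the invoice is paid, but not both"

S1 False; S2 False

S1: Formalization: (¬R ↑ Q) ↔ (U → (¬S ↔ ¬P))

¬R = ¬F = T
¬R ↑ Q = T ↑ F = T
¬S = ¬F = T
¬P = ¬T = F
¬S ↔ ¬P = T ↔ F = F
U → (¬S ↔ ¬P) = T → F = F
(¬R ↑ Q) ↔ (U → (¬S ↔ ¬P)) = T ↔ F = F
Thus S1 is false.

S2: This is ¬(P ↓ R) ⊕ (U ⊕ S).

P ↓ R = T ↓ F = F
¬(P ↓ R) = ¬F = T
U ⊕ S = T ⊕ F = T
¬(P ↓ R) ⊕ (U ⊕ S) = T ⊕ T = F
Hence S2 is false.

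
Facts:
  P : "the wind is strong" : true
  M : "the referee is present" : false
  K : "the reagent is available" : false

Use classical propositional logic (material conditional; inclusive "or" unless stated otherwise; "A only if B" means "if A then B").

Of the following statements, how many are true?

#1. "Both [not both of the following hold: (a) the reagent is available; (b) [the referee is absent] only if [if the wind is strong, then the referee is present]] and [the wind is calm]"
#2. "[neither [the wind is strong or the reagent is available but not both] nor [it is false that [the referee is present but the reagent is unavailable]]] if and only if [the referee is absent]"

0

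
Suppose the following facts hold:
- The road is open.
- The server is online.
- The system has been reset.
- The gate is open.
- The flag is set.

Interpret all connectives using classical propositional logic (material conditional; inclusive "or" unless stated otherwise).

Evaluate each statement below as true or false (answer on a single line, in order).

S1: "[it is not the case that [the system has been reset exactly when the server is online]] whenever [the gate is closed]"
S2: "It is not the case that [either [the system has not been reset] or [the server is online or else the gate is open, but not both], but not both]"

S1 T, S2 T

Let P = "the gate is open" (True), H = "the system has been reset" (True), N = "the server is online" (True).

S1: In symbols: not P -> not (H iff N)

not P = not True = False
H iff N = True iff True = True
not (H iff N) = not True = False
not P -> not (H iff N) = False -> False = True
So S1 is true.

S2: In symbols: not (not H xor (N xor P))

not H = not True = False
N xor P = True xor True = False
not H xor (N xor P) = False xor False = False
not (not H xor (N xor P)) = not False = True
So S2 is true.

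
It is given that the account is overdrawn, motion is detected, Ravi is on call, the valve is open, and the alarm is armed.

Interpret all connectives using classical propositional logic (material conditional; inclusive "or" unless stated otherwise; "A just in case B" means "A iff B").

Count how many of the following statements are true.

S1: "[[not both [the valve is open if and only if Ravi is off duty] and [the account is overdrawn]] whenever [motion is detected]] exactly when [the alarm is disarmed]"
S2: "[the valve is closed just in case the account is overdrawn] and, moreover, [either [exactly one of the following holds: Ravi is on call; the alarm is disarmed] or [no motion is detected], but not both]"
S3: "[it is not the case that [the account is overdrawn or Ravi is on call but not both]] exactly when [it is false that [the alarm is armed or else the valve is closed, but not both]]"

Let Q = "motion is detected" (True), S = "the valve is open" (True), R = "Ravi is on call" (True), P = "the account is overdrawn" (True), U = "the alarm is armed" (True).

S1: This is (Q -> ((S iff not R) nand P)) iff not U.

not R = not True = False
S iff not R = True iff False = False
(S iff not R) nand P = False nand True = True
Q -> ((S iff not R) nand P) = True -> True = True
not U = not True = False
(Q -> ((S iff not R) nand P)) iff not U = True iff False = False
Thus S1 is false.

S2: Formalization: (not S iff P) and ((R xor not U) xor not Q)

not S = not True = False
not S iff P = False iff True = False
not U = not True = False
R xor not U = True xor False = True
not Q = not True = False
(R xor not U) xor not Q = True xor False = True
(not S iff P) and ((R xor not U) xor not Q) = False and True = False
Thus S2 is false.

S3: Formalization: not (P xor R) iff not (U xor not S)

P xor R = True xor True = False
not (P xor R) = not False = True
not S = not True = False
U xor not S = True xor False = True
not (U xor not S) = not True = False
not (P xor R) iff not (U xor not S) = True iff False = False
Hence S3 is false.

0 of the 3 statements are true (none).

0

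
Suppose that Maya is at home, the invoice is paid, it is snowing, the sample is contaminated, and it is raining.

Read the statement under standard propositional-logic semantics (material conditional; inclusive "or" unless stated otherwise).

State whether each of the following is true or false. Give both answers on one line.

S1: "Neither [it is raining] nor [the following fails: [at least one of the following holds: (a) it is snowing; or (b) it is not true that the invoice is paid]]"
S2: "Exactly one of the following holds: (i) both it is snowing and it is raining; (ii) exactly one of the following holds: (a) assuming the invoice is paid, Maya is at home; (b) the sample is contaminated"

Let U = "it is raining" (T), R = "it is snowing" (T), Q = "the invoice is paid" (T), P = "Maya is at home" (T), S = "the sample is contaminated" (T).

S1: This is U ↓ ¬(R ∨ ¬Q).

¬Q = ¬T = F
R ∨ ¬Q = T ∨ F = T
¬(R ∨ ¬Q) = ¬T = F
U ↓ ¬(R ∨ ¬Q) = T ↓ F = F
So S1 is false.

S2: In symbols: (R ∧ U) ⊕ ((Q → P) ⊕ S)

R ∧ U = T ∧ T = T
Q → P = T → T = T
(Q → P) ⊕ S = T ⊕ T = F
(R ∧ U) ⊕ ((Q → P) ⊕ S) = T ⊕ F = T
Hence S2 is true.

S1 false, S2 true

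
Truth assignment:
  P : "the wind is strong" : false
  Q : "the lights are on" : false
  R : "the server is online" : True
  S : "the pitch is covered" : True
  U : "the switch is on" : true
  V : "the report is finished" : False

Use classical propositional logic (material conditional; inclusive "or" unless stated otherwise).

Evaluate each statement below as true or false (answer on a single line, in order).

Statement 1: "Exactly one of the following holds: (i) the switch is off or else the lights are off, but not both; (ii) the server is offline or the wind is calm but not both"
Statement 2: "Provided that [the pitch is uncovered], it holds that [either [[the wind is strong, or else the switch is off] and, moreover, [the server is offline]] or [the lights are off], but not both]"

Statement 1 false, Statement 2 true

Statement 1: In symbols: (~U xor ~Q) xor (~R xor ~P)

~U = ~T = F
~Q = ~F = T
~U xor ~Q = F xor T = T
~R = ~T = F
~P = ~F = T
~R xor ~P = F xor T = T
(~U xor ~Q) xor (~R xor ~P) = T xor T = F
So Statement 1 is false.

Statement 2: Formalization: ~S -> (((P | ~U) & ~R) xor ~Q)

~S = ~T = F
~U = ~T = F
P | ~U = F | F = F
~R = ~T = F
(P | ~U) & ~R = F & F = F
~Q = ~F = T
((P | ~U) & ~R) xor ~Q = F xor T = T
~S -> (((P | ~U) & ~R) xor ~Q) = F -> T = T
Thus Statement 2 is true.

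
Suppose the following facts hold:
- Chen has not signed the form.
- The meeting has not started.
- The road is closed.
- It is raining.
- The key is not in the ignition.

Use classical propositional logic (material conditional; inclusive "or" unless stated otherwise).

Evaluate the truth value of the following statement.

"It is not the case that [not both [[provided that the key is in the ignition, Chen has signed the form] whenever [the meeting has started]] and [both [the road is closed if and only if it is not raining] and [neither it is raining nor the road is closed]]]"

False.

Let P = "the meeting has started" (F), U = "the key is in the ignition" (F), K = "Chen has signed the form" (F), Q = "the road is closed" (T), N = "it is raining" (T).
Parsed as ¬((P → (U → K)) ↑ ((Q ↔ ¬N) ∧ (N ↓ Q)))

U → K = F → F = T
P → (U → K) = F → T = T
¬N = ¬T = F
Q ↔ ¬N = T ↔ F = F
N ↓ Q = T ↓ T = F
(Q ↔ ¬N) ∧ (N ↓ Q) = F ∧ F = F
(P → (U → K)) ↑ ((Q ↔ ¬N) ∧ (N ↓ Q)) = T ↑ F = T
¬((P → (U → K)) ↑ ((Q ↔ ¬N) ∧ (N ↓ Q))) = ¬T = F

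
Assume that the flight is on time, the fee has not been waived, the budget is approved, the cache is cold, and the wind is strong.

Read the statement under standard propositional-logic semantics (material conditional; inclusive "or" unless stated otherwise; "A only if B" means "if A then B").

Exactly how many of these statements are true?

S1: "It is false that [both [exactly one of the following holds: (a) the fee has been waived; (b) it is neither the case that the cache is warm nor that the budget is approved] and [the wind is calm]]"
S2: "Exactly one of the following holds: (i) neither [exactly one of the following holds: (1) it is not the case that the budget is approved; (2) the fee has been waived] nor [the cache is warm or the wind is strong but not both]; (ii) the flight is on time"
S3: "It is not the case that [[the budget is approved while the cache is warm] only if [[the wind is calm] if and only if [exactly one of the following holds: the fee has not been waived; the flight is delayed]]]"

Let V = "the fee has been waived" (F), P = "the cache is warm" (F), G = "the budget is approved" (T), L = "the wind is strong" (T), N = "the flight is delayed" (F).

S1: In symbols: ¬((V ⊕ (P ↓ G)) ∧ ¬L)

P ↓ G = F ↓ T = F
V ⊕ (P ↓ G) = F ⊕ F = F
¬L = ¬T = F
(V ⊕ (P ↓ G)) ∧ ¬L = F ∧ F = F
¬((V ⊕ (P ↓ G)) ∧ ¬L) = ¬F = T
Thus S1 is true.

S2: Parsed as ((¬G ⊕ V) ↓ (P ⊕ L)) ⊕ ¬N

¬G = ¬T = F
¬G ⊕ V = F ⊕ F = F
P ⊕ L = F ⊕ T = T
(¬G ⊕ V) ↓ (P ⊕ L) = F ↓ T = F
¬N = ¬F = T
((¬G ⊕ V) ↓ (P ⊕ L)) ⊕ ¬N = F ⊕ T = T
So S2 is true.

S3: Parsed as ¬((G ∧ P) → (¬L ↔ (¬V ⊕ N)))

G ∧ P = T ∧ F = F
¬L = ¬T = F
¬V = ¬F = T
¬V ⊕ N = T ⊕ F = T
¬L ↔ (¬V ⊕ N) = F ↔ T = F
(G ∧ P) → (¬L ↔ (¬V ⊕ N)) = F → F = T
¬((G ∧ P) → (¬L ↔ (¬V ⊕ N))) = ¬T = F
So S3 is false.

Count: 2.

2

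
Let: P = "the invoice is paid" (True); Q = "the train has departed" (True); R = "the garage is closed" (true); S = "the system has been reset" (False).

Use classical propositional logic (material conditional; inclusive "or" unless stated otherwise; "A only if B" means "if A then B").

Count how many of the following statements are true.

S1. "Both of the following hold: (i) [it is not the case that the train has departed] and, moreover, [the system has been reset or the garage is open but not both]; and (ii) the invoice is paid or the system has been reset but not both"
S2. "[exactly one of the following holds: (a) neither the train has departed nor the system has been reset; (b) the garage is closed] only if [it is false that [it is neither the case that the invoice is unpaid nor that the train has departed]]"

S1: This is (~Q & (S xor ~R)) & (P xor S).

~Q = ~T = F
~R = ~T = F
S xor ~R = F xor F = F
~Q & (S xor ~R) = F & F = F
P xor S = T xor F = T
(~Q & (S xor ~R)) & (P xor S) = F & T = F
Thus S1 is false.

S2: Parsed as ((Q nor S) xor R) -> ~(~P nor Q)

Q nor S = T nor F = F
(Q nor S) xor R = F xor T = T
~P = ~T = F
~P nor Q = F nor T = F
~(~P nor Q) = ~F = T
((Q nor S) xor R) -> ~(~P nor Q) = T -> T = T
Hence S2 is true.

1 of the 2 statements is true.

1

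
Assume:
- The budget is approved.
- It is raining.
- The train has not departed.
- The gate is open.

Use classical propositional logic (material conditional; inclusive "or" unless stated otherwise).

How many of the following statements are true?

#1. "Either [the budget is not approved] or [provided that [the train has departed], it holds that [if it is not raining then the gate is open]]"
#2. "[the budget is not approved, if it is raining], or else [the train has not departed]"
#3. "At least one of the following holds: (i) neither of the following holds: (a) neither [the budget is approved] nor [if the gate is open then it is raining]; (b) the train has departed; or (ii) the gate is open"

3

Let D = "the budget is approved" (True), S = "the train has departed" (False), N = "it is raining" (True), M = "the gate is open" (True).

#1: This is not D or (S -> (not N -> M)).

not D = not True = False
not N = not True = False
not N -> M = False -> True = True
S -> (not N -> M) = False -> True = True
not D or (S -> (not N -> M)) = False or True = True
So #1 is true.

#2: Formalization: (N -> not D) or not S

not D = not True = False
N -> not D = True -> False = False
not S = not False = True
(N -> not D) or not S = False or True = True
Thus #2 is true.

#3: In symbols: ((D nor (M -> N)) nor S) or M

M -> N = True -> True = True
D nor (M -> N) = True nor True = False
(D nor (M -> N)) nor S = False nor False = True
((D nor (M -> N)) nor S) or M = True or True = True
So #3 is true.

Count: 3.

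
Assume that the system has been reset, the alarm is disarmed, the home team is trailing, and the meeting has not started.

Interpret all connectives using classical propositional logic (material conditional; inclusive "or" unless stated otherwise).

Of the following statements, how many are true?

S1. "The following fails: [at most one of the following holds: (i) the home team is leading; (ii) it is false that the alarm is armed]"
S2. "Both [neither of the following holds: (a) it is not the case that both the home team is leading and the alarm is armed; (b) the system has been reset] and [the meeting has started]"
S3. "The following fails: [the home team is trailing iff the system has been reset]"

0

Let H = "the home team is leading" (F), V = "the alarm is armed" (F), K = "the system has been reset" (T), Q = "the meeting has started" (F).

S1: Formalization: ¬(H ↑ ¬V)

¬V = ¬F = T
H ↑ ¬V = F ↑ T = T
¬(H ↑ ¬V) = ¬T = F
Thus S1 is false.

S2: Formalization: ((H ↑ V) ↓ K) ∧ Q

H ↑ V = F ↑ F = T
(H ↑ V) ↓ K = T ↓ T = F
((H ↑ V) ↓ K) ∧ Q = F ∧ F = F
Hence S2 is false.

S3: Parsed as ¬(¬H ↔ K)

¬H = ¬F = T
¬H ↔ K = T ↔ T = T
¬(¬H ↔ K) = ¬T = F
So S3 is false.

0 of the 3 statements are true (none).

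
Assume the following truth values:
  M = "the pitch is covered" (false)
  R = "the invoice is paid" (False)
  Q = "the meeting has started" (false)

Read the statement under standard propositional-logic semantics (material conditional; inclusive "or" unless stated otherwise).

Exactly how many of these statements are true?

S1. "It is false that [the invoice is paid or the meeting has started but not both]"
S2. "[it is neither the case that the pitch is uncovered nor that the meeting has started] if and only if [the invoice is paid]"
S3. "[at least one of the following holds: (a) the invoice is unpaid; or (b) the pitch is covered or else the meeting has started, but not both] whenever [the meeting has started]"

S1: This is ¬(R ⊕ Q).

R ⊕ Q = F ⊕ F = F
¬(R ⊕ Q) = ¬F = T
So S1 is true.

S2: Formalization: (¬M ↓ Q) ↔ R

¬M = ¬F = T
¬M ↓ Q = T ↓ F = F
(¬M ↓ Q) ↔ R = F ↔ F = T
So S2 is true.

S3: Formalization: Q → (¬R ∨ (M ⊕ Q))

¬R = ¬F = T
M ⊕ Q = F ⊕ F = F
¬R ∨ (M ⊕ Q) = T ∨ F = T
Q → (¬R ∨ (M ⊕ Q)) = F → T = T
So S3 is true.

3 of the 3 statements are true (S1, S2, S3).

3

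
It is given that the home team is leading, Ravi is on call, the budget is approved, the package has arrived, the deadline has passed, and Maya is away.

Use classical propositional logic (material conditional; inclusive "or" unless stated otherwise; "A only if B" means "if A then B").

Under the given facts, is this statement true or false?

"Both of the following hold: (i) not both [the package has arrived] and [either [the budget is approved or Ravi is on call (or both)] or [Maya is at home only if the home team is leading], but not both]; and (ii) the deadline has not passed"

Let G = "the package has arrived" (True), N = "the budget is approved" (True), L = "Ravi is on call" (True), W = "Maya is at home" (False), D = "the home team is leading" (True), K = "the deadline has passed" (True).
Formalization: (G nand ((N or L) xor (W -> D))) and not K

N or L = True or True = True
W -> D = False -> True = True
(N or L) xor (W -> D) = True xor True = False
G nand ((N or L) xor (W -> D)) = True nand False = True
not K = not True = False
(G nand ((N or L) xor (W -> D))) and not K = True and False = False

False.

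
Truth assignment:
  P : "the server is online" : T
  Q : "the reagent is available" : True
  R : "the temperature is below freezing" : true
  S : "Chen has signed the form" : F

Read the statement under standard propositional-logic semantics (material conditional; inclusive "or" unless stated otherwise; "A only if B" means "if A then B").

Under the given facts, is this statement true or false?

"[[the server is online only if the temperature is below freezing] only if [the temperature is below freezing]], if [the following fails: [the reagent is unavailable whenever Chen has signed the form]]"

Parsed as ¬(S → ¬Q) → ((P → R) → R)

¬Q = ¬T = F
S → ¬Q = F → F = T
¬(S → ¬Q) = ¬T = F
P → R = T → T = T
(P → R) → R = T → T = T
¬(S → ¬Q) → ((P → R) → R) = F → T = T

True.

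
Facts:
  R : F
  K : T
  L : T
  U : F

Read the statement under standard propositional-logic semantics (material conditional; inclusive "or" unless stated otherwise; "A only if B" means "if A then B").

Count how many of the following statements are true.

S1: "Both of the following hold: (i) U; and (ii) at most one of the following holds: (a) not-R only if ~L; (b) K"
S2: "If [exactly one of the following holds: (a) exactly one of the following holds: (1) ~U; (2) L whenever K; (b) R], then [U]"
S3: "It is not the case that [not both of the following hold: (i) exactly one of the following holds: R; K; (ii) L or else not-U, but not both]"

1

S1: Parsed as U and ((not R -> not L) nand K)

not R = not False = True
not L = not True = False
not R -> not L = True -> False = False
(not R -> not L) nand K = False nand True = True
U and ((not R -> not L) nand K) = False and True = False
Thus S1 is false.

S2: Parsed as ((not U xor (K -> L)) xor R) -> U

not U = not False = True
K -> L = True -> True = True
not U xor (K -> L) = True xor True = False
(not U xor (K -> L)) xor R = False xor False = False
((not U xor (K -> L)) xor R) -> U = False -> False = True
Hence S2 is true.

S3: This is not ((R xor K) nand (L xor not U)).

R xor K = False xor True = True
not U = not False = True
L xor not U = True xor True = False
(R xor K) nand (L xor not U) = True nand False = True
not ((R xor K) nand (L xor not U)) = not True = False
Thus S3 is false.

True statements: 1 (S2).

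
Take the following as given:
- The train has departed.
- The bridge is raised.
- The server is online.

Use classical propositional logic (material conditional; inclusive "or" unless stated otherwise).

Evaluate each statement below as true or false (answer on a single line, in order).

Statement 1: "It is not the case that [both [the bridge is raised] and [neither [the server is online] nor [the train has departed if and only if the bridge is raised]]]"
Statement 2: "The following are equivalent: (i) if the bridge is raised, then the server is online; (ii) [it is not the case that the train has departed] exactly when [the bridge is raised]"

Statement 1 true / Statement 2 false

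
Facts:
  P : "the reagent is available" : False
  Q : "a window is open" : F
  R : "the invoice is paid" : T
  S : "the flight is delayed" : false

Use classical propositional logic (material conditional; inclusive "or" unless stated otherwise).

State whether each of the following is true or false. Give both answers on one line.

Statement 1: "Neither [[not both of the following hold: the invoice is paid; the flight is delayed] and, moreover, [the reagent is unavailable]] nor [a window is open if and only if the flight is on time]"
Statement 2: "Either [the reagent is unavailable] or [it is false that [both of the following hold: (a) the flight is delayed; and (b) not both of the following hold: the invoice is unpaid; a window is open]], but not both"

Statement 1 False; Statement 2 False

Statement 1: In symbols: ((R nand S) and not P) nor (Q iff not S)

R nand S = True nand False = True
not P = not False = True
(R nand S) and not P = True and True = True
not S = not False = True
Q iff not S = False iff True = False
((R nand S) and not P) nor (Q iff not S) = True nor False = False
Thus Statement 1 is false.

Statement 2: Parsed as not P xor not (S and (not R nand Q))

not P = not False = True
not R = not True = False
not R nand Q = False nand False = True
S and (not R nand Q) = False and True = False
not (S and (not R nand Q)) = not False = True
not P xor not (S and (not R nand Q)) = True xor True = False
Hence Statement 2 is false.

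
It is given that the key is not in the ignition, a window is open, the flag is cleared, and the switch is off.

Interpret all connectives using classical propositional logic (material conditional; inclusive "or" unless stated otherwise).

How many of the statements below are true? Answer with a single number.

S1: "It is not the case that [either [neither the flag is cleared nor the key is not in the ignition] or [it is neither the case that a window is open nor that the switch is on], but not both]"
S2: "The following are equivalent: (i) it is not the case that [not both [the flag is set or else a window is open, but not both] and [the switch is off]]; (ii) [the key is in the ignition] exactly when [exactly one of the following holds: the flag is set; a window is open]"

1

Let M = "the flag is set" (F), P = "the key is in the ignition" (F), Q = "a window is open" (T), D = "the switch is on" (F).

S1: In symbols: ¬((¬M ↓ ¬P) ⊕ (Q ↓ D))

¬M = ¬F = T
¬P = ¬F = T
¬M ↓ ¬P = T ↓ T = F
Q ↓ D = T ↓ F = F
(¬M ↓ ¬P) ⊕ (Q ↓ D) = F ⊕ F = F
¬((¬M ↓ ¬P) ⊕ (Q ↓ D)) = ¬F = T
Hence S1 is true.

S2: This is ¬((M ⊕ Q) ↑ ¬D) ↔ (P ↔ (M ⊕ Q)).

M ⊕ Q = F ⊕ T = T
¬D = ¬F = T
(M ⊕ Q) ↑ ¬D = T ↑ T = F
¬((M ⊕ Q) ↑ ¬D) = ¬F = T
M ⊕ Q = F ⊕ T = T
P ↔ (M ⊕ Q) = F ↔ T = F
¬((M ⊕ Q) ↑ ¬D) ↔ (P ↔ (M ⊕ Q)) = T ↔ F = F
Hence S2 is false.

1 of the 2 statements is true.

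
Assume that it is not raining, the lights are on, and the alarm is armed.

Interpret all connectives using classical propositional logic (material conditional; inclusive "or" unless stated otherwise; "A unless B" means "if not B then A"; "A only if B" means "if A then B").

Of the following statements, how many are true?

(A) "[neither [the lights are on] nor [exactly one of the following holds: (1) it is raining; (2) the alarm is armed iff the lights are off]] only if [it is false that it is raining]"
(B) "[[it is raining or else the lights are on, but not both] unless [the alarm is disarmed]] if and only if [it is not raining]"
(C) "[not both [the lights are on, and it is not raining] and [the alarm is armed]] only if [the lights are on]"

3

Let M = "the lights are on" (T), H = "it is raining" (F), R = "the alarm is armed" (T).

(A): Parsed as (M ↓ (H ⊕ (R ↔ ¬M))) → ¬H

¬M = ¬T = F
R ↔ ¬M = T ↔ F = F
H ⊕ (R ↔ ¬M) = F ⊕ F = F
M ↓ (H ⊕ (R ↔ ¬M)) = T ↓ F = F
¬H = ¬F = T
(M ↓ (H ⊕ (R ↔ ¬M))) → ¬H = F → T = T
Thus (A) is true.

(B): In symbols: ((H ⊕ M) ∨ ¬R) ↔ ¬H

H ⊕ M = F ⊕ T = T
¬R = ¬T = F
(H ⊕ M) ∨ ¬R = T ∨ F = T
¬H = ¬F = T
((H ⊕ M) ∨ ¬R) ↔ ¬H = T ↔ T = T
So (B) is true.

(C): Formalization: ((M ∧ ¬H) ↑ R) → M

¬H = ¬F = T
M ∧ ¬H = T ∧ T = T
(M ∧ ¬H) ↑ R = T ↑ T = F
((M ∧ ¬H) ↑ R) → M = F → T = T
Hence (C) is true.

3 of the 3 statements are true.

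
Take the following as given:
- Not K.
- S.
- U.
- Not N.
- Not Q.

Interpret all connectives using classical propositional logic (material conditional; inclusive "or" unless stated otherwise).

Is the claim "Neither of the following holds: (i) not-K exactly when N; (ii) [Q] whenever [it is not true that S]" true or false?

false

Parsed as (~K <-> N) nor (~S -> Q)

~K = ~F = T
~K <-> N = T <-> F = F
~S = ~T = F
~S -> Q = F -> F = T
(~K <-> N) nor (~S -> Q) = F nor T = F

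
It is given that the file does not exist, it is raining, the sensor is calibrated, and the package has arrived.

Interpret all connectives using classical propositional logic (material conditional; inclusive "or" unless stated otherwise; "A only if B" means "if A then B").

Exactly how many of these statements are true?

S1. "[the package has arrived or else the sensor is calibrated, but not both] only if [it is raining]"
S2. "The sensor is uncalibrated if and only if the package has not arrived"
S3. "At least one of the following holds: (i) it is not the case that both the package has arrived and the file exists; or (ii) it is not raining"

3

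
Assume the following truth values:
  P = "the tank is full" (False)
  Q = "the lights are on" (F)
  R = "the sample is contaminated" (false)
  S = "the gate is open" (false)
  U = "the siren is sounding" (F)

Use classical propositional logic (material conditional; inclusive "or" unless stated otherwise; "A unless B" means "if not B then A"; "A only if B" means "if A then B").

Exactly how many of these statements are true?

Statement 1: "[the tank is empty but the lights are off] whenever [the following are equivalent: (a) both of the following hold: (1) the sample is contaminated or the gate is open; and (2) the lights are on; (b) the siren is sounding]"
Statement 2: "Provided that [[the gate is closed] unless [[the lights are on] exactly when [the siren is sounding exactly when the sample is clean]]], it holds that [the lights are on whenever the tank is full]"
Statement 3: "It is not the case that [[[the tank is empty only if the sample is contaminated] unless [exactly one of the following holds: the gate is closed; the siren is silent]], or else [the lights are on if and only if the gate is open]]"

2

Statement 1: Formalization: (((R | S) & Q) <-> U) -> (~P & ~Q)

R | S = F | F = F
(R | S) & Q = F & F = F
((R | S) & Q) <-> U = F <-> F = T
~P = ~F = T
~Q = ~F = T
~P & ~Q = T & T = T
(((R | S) & Q) <-> U) -> (~P & ~Q) = T -> T = T
Thus Statement 1 is true.

Statement 2: Parsed as (~S | (Q <-> (U <-> ~R))) -> (P -> Q)

~S = ~F = T
~R = ~F = T
U <-> ~R = F <-> T = F
Q <-> (U <-> ~R) = F <-> F = T
~S | (Q <-> (U <-> ~R)) = T | T = T
P -> Q = F -> F = T
(~S | (Q <-> (U <-> ~R))) -> (P -> Q) = T -> T = T
Hence Statement 2 is true.

Statement 3: Parsed as ~(((~P -> R) | (~S xor ~U)) | (Q <-> S))

~P = ~F = T
~P -> R = T -> F = F
~S = ~F = T
~U = ~F = T
~S xor ~U = T xor T = F
(~P -> R) | (~S xor ~U) = F | F = F
Q <-> S = F <-> F = T
((~P -> R) | (~S xor ~U)) | (Q <-> S) = F | T = T
~(((~P -> R) | (~S xor ~U)) | (Q <-> S)) = ~T = F
Hence Statement 3 is false.

Count: 2.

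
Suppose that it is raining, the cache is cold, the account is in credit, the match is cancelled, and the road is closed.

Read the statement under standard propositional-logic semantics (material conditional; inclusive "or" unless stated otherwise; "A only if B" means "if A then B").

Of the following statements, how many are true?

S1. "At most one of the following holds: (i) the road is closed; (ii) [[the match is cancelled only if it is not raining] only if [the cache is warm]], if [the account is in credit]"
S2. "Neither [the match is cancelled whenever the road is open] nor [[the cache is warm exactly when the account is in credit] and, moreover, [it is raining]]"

0

Let U = "the road is closed" (T), R = "the account is overdrawn" (F), S = "the match is cancelled" (T), P = "it is raining" (T), Q = "the cache is warm" (F).

S1: This is U nand (~R -> ((S -> ~P) -> Q)).

~R = ~F = T
~P = ~T = F
S -> ~P = T -> F = F
(S -> ~P) -> Q = F -> F = T
~R -> ((S -> ~P) -> Q) = T -> T = T
U nand (~R -> ((S -> ~P) -> Q)) = T nand T = F
Hence S1 is false.

S2: Formalization: (~U -> S) nor ((Q <-> ~R) & P)

~U = ~T = F
~U -> S = F -> T = T
~R = ~F = T
Q <-> ~R = F <-> T = F
(Q <-> ~R) & P = F & T = F
(~U -> S) nor ((Q <-> ~R) & P) = T nor F = F
Thus S2 is false.

0 of the 2 statements are true (none).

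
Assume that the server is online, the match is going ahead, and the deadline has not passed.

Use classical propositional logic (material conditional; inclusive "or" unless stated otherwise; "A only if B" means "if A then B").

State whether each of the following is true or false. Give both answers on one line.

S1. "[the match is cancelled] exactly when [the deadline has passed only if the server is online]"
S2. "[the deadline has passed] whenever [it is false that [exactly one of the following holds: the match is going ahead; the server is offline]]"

S1 F / S2 T

Let Q = "the match is cancelled" (F), R = "the deadline has passed" (F), P = "the server is online" (T).

S1: In symbols: Q <-> (R -> P)

R -> P = F -> T = T
Q <-> (R -> P) = F <-> T = F
Hence S1 is false.

S2: Parsed as ~(~Q xor ~P) -> R

~Q = ~F = T
~P = ~T = F
~Q xor ~P = T xor F = T
~(~Q xor ~P) = ~T = F
~(~Q xor ~P) -> R = F -> F = T
So S2 is true.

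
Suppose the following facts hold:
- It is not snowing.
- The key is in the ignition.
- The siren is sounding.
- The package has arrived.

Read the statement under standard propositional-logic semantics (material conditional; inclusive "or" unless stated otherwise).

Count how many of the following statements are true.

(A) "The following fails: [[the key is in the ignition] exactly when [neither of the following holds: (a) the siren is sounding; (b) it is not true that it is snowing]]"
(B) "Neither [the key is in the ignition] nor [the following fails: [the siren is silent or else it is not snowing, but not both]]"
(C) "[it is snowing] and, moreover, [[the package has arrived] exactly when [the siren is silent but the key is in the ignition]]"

1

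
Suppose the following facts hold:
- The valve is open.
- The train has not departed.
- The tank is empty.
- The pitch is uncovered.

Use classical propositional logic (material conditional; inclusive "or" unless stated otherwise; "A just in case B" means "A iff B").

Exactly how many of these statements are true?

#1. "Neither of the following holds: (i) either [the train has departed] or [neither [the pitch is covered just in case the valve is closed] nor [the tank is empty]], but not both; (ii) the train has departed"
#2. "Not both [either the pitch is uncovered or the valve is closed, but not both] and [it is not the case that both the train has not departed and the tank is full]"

1

Let R = "the train has departed" (False), L = "the pitch is covered" (False), G = "the valve is open" (True), H = "the tank is full" (False).

#1: This is (R xor ((L iff not G) nor not H)) nor R.

not G = not True = False
L iff not G = False iff False = True
not H = not False = True
(L iff not G) nor not H = True nor True = False
R xor ((L iff not G) nor not H) = False xor False = False
(R xor ((L iff not G) nor not H)) nor R = False nor False = True
So #1 is true.

#2: Formalization: (not L xor not G) nand (not R nand H)

not L = not False = True
not G = not True = False
not L xor not G = True xor False = True
not R = not False = True
not R nand H = True nand False = True
(not L xor not G) nand (not R nand H) = True nand True = False
So #2 is false.

1 of the 2 statements is true (#1).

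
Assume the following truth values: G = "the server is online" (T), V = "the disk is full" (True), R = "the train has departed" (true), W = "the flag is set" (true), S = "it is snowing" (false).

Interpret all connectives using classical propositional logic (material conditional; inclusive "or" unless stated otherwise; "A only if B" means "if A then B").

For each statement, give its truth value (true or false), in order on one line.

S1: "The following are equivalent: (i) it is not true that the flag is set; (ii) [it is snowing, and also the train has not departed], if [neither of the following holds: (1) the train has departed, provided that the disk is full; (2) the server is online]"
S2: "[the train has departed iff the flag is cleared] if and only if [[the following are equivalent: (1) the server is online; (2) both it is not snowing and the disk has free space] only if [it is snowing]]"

S1: Parsed as not W iff (((V -> R) nor G) -> (S and not R))

not W = not True = False
V -> R = True -> True = True
(V -> R) nor G = True nor True = False
not R = not True = False
S and not R = False and False = False
((V -> R) nor G) -> (S and not R) = False -> False = True
not W iff (((V -> R) nor G) -> (S and not R)) = False iff True = False
Thus S1 is false.

S2: In symbols: (R iff not W) iff ((G iff (not S and not V)) -> S)

not W = not True = False
R iff not W = True iff False = False
not S = not False = True
not V = not True = False
not S and not V = True and False = False
G iff (not S and not V) = True iff False = False
(G iff (not S and not V)) -> S = False -> False = True
(R iff not W) iff ((G iff (not S and not V)) -> S) = False iff True = False
Thus S2 is false.

S1 false; S2 false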